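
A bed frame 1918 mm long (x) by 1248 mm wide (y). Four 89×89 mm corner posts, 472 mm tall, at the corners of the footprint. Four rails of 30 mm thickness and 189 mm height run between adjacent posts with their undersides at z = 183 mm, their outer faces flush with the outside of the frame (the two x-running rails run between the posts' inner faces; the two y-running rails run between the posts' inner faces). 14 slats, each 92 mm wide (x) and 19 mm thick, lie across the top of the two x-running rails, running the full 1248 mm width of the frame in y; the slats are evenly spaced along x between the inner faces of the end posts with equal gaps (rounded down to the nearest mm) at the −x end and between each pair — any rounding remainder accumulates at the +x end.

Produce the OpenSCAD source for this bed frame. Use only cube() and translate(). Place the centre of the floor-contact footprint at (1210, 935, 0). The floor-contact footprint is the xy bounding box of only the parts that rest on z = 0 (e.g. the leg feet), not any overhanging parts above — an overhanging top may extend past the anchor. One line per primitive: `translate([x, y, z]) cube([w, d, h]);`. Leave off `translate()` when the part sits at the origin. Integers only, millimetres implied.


translate([251, 311, 0]) cube([89, 89, 472]);
translate([251, 1470, 0]) cube([89, 89, 472]);
translate([2080, 311, 0]) cube([89, 89, 472]);
translate([2080, 1470, 0]) cube([89, 89, 472]);
translate([340, 311, 183]) cube([1740, 30, 189]);
translate([340, 1529, 183]) cube([1740, 30, 189]);
translate([251, 400, 183]) cube([30, 1070, 189]);
translate([2139, 400, 183]) cube([30, 1070, 189]);
translate([370, 311, 372]) cube([92, 1248, 19]);
translate([492, 311, 372]) cube([92, 1248, 19]);
translate([614, 311, 372]) cube([92, 1248, 19]);
translate([736, 311, 372]) cube([92, 1248, 19]);
translate([858, 311, 372]) cube([92, 1248, 19]);
translate([980, 311, 372]) cube([92, 1248, 19]);
translate([1102, 311, 372]) cube([92, 1248, 19]);
translate([1224, 311, 372]) cube([92, 1248, 19]);
translate([1346, 311, 372]) cube([92, 1248, 19]);
translate([1468, 311, 372]) cube([92, 1248, 19]);
translate([1590, 311, 372]) cube([92, 1248, 19]);
translate([1712, 311, 372]) cube([92, 1248, 19]);
translate([1834, 311, 372]) cube([92, 1248, 19]);
translate([1956, 311, 372]) cube([92, 1248, 19]);


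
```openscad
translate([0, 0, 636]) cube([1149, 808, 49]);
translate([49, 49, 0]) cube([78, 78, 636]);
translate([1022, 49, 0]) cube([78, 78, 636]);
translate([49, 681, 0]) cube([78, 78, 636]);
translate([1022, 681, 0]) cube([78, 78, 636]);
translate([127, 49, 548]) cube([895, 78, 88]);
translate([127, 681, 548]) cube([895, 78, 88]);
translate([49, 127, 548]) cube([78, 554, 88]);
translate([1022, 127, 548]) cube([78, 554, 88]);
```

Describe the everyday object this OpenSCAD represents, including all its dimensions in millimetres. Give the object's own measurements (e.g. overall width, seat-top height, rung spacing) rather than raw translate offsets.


A table: top 1149 mm (x) × 808 mm (y), 49 mm thick, upper face at z = 685 mm, on four 78×78 mm square legs, each inset 49 mm from the nearest pair of top edges from z = 0 to the bottom of the top. Four apron rails, 78 mm thick and 88 mm tall, run between adjacent legs with their top edges flush with the underside of the top and their outer faces flush with the legs' outer faces.


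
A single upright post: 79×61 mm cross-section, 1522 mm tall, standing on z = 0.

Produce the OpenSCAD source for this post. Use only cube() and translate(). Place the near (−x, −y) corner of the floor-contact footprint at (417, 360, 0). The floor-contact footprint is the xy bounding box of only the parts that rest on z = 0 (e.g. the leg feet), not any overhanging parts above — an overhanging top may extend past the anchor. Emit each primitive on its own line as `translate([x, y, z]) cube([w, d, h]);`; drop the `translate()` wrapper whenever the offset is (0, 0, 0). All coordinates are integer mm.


translate([417, 360, 0]) cube([79, 61, 1522]);


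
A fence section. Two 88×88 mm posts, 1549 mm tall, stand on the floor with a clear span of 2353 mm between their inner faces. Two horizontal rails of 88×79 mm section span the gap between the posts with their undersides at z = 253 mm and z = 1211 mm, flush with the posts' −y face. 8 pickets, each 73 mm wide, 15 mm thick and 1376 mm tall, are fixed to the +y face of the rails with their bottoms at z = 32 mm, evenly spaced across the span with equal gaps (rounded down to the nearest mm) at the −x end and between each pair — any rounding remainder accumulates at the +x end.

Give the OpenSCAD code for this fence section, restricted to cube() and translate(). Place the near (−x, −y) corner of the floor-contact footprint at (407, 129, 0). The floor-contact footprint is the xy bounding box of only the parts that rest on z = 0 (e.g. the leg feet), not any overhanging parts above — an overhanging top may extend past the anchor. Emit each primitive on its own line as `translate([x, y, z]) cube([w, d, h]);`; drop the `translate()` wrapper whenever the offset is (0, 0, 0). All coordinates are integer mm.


translate([407, 129, 0]) cube([88, 88, 1549]);
translate([2848, 129, 0]) cube([88, 88, 1549]);
translate([495, 129, 253]) cube([2353, 88, 79]);
translate([495, 129, 1211]) cube([2353, 88, 79]);
translate([691, 217, 32]) cube([73, 15, 1376]);
translate([960, 217, 32]) cube([73, 15, 1376]);
translate([1229, 217, 32]) cube([73, 15, 1376]);
translate([1498, 217, 32]) cube([73, 15, 1376]);
translate([1767, 217, 32]) cube([73, 15, 1376]);
translate([2036, 217, 32]) cube([73, 15, 1376]);
translate([2305, 217, 32]) cube([73, 15, 1376]);
translate([2574, 217, 32]) cube([73, 15, 1376]);


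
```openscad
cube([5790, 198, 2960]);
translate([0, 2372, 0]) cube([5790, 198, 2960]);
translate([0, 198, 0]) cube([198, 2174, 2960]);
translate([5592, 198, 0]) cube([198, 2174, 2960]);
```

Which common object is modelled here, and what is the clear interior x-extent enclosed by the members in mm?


A house (or room) frame. The interior width is 5394 mm.

Four 2960 mm walls enclosing a rectangle with no floor or roof — a room or house frame. Outside width is 5790 mm and wall thickness is 198 mm, so the interior width is 5790 − 2 × 198 = 5394 mm.


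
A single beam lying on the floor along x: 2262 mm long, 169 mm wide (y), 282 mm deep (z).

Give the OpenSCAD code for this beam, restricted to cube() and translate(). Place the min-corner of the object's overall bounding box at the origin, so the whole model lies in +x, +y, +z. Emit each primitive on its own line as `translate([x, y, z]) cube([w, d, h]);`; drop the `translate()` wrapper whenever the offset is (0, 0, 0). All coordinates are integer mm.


cube([2262, 169, 282]);


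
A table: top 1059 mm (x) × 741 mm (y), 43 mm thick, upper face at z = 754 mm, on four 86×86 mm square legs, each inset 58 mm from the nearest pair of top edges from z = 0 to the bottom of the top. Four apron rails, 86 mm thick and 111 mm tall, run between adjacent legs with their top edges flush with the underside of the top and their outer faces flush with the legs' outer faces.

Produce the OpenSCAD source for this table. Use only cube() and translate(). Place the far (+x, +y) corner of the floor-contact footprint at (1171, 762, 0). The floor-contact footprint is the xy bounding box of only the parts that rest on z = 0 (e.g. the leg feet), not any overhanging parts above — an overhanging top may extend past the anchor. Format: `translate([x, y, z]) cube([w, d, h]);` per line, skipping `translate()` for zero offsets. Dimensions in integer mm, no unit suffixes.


translate([170, 79, 711]) cube([1059, 741, 43]);
translate([228, 137, 0]) cube([86, 86, 711]);
translate([1085, 137, 0]) cube([86, 86, 711]);
translate([228, 676, 0]) cube([86, 86, 711]);
translate([1085, 676, 0]) cube([86, 86, 711]);
translate([314, 137, 600]) cube([771, 86, 111]);
translate([314, 676, 600]) cube([771, 86, 111]);
translate([228, 223, 600]) cube([86, 453, 111]);
translate([1085, 223, 600]) cube([86, 453, 111]);


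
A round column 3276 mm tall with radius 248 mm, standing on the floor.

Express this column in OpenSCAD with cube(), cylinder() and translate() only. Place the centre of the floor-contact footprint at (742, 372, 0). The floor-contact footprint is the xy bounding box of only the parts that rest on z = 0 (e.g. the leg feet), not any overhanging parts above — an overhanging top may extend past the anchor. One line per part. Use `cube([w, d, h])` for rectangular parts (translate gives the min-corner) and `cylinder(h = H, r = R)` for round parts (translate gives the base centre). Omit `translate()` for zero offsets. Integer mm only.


translate([742, 372, 0]) cylinder(h = 3276, r = 248);


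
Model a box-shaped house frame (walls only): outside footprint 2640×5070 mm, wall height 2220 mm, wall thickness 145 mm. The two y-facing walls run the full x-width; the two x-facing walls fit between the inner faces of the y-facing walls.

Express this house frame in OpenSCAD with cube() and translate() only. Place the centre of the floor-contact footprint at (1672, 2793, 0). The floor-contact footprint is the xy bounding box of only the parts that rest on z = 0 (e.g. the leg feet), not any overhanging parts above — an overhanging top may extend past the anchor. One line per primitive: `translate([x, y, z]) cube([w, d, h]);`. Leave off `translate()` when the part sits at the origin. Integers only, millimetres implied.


translate([352, 258, 0]) cube([2640, 145, 2220]);
translate([352, 5183, 0]) cube([2640, 145, 2220]);
translate([352, 403, 0]) cube([145, 4780, 2220]);
translate([2847, 403, 0]) cube([145, 4780, 2220]);


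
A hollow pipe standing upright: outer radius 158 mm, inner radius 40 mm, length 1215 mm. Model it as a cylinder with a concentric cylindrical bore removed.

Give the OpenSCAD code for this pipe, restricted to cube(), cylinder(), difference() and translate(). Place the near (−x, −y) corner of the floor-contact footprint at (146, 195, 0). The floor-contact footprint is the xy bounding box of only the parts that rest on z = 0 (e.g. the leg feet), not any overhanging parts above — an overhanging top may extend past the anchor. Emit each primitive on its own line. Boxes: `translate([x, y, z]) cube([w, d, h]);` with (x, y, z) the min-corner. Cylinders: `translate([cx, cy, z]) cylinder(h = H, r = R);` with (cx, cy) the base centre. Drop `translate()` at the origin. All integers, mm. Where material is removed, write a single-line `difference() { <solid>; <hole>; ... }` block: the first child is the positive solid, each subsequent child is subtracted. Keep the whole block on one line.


difference() { translate([304, 353, 0]) cylinder(h = 1215, r = 158); translate([304, 353, 0]) cylinder(h = 1215, r = 40); }


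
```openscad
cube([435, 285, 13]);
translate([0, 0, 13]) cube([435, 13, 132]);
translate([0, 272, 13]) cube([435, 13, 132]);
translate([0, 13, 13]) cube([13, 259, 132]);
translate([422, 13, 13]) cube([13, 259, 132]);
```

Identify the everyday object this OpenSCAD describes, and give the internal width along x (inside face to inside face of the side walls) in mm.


An open box. The internal width is 409 mm.

A 435×285 base slab with four walls standing on it — an open box. The base is 435 mm wide and the walls are 13 mm thick, so the internal width is 435 − 2 × 13 = 409 mm.


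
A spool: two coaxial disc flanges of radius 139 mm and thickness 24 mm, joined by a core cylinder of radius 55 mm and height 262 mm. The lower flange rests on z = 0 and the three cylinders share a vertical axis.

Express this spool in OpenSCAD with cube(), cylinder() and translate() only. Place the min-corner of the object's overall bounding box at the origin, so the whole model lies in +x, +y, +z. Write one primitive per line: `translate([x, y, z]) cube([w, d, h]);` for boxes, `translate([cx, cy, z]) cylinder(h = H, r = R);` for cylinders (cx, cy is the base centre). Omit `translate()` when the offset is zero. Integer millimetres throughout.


translate([139, 139, 0]) cylinder(h = 24, r = 139);
translate([139, 139, 24]) cylinder(h = 262, r = 55);
translate([139, 139, 286]) cylinder(h = 24, r = 139);


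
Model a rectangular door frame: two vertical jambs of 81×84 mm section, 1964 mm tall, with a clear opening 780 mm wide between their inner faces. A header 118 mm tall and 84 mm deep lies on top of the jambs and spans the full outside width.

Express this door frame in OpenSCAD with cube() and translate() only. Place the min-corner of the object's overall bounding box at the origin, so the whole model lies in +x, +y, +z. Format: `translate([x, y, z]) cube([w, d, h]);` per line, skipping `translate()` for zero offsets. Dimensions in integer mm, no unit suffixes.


cube([81, 84, 1964]);
translate([861, 0, 0]) cube([81, 84, 1964]);
translate([0, 0, 1964]) cube([942, 84, 118]);


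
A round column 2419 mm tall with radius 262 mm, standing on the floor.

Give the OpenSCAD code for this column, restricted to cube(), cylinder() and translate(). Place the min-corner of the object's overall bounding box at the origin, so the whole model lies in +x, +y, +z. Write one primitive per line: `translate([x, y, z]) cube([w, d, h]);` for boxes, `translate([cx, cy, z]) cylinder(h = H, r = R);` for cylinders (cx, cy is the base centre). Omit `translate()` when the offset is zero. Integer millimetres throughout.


translate([262, 262, 0]) cylinder(h = 2419, r = 262);


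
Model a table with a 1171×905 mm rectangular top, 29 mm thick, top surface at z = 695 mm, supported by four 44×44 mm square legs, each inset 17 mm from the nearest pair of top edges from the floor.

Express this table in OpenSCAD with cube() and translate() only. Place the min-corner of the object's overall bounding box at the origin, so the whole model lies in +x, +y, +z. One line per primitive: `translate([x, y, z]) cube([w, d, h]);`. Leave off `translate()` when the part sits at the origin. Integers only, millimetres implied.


// leg_h = 695 - 29 = 666
translate([0, 0, 666]) cube([1171, 905, 29]);
translate([17, 17, 0]) cube([44, 44, 666]);
translate([1110, 17, 0]) cube([44, 44, 666]);
translate([17, 844, 0]) cube([44, 44, 666]);
translate([1110, 844, 0]) cube([44, 44, 666]);


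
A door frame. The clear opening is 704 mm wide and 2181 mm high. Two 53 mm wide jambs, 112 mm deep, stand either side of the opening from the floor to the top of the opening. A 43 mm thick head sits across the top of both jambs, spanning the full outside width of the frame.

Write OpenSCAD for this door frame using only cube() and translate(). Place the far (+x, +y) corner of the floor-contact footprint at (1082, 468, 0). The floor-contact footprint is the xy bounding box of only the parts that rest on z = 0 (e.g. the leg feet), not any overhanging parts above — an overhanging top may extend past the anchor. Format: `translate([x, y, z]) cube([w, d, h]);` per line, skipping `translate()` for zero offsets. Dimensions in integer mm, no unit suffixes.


translate([272, 356, 0]) cube([53, 112, 2181]);
translate([1029, 356, 0]) cube([53, 112, 2181]);
translate([272, 356, 2181]) cube([810, 112, 43]);


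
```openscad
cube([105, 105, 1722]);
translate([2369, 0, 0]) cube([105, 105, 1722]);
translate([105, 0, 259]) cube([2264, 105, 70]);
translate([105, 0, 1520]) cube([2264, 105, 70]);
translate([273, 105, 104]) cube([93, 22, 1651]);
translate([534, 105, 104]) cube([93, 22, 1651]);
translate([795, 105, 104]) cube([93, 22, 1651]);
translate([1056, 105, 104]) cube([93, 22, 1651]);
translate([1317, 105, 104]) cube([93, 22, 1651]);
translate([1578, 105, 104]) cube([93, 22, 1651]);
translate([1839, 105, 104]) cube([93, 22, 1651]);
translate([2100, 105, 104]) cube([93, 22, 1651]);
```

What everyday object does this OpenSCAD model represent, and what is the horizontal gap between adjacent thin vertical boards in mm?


A fence section. The picket gap is 168 mm.

Two posts, two rails, 8 pickets — a fence section. Span 2264 mm holds 8 pickets of 93 mm with 9 equal gaps: ⌊(2264 − 8·93) / 9⌋ = 168 mm.


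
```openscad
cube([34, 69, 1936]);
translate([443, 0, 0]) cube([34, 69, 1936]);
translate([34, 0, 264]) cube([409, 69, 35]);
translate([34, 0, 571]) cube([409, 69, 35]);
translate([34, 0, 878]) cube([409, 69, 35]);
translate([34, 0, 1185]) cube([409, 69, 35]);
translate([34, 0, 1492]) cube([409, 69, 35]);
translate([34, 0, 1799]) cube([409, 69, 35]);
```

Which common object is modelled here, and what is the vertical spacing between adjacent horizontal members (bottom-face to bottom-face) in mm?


A ladder. The rung spacing is 307 mm.

Two tall 34×69 posts with 6 short bars between them — a ladder. Adjacent rungs sit at z = 264 and z = 571, so the spacing is 571 − 264 = 307 mm.


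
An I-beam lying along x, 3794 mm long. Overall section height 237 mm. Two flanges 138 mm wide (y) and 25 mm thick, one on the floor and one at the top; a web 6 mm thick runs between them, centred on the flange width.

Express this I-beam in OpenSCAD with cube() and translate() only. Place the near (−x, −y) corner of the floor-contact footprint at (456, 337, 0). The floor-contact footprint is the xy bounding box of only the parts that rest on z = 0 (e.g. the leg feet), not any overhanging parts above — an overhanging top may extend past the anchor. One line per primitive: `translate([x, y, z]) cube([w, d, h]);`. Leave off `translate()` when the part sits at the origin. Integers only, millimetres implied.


translate([456, 337, 0]) cube([3794, 138, 25]);
translate([456, 403, 25]) cube([3794, 6, 187]);
translate([456, 337, 212]) cube([3794, 138, 25]);


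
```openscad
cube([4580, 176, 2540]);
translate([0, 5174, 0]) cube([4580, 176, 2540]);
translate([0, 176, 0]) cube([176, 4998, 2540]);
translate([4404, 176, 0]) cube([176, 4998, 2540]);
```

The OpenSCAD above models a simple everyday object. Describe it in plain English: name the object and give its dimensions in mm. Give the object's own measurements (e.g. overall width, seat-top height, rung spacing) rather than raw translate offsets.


The wall frame of a small rectangular building: four walls, each 2540 mm tall and 176 mm thick, enclosing a footprint 4580 mm (x) by 5350 mm (y) outside-to-outside, with no floor or roof. The front and back walls (the −y and +y sides) span the full width; the two side walls fit between them.


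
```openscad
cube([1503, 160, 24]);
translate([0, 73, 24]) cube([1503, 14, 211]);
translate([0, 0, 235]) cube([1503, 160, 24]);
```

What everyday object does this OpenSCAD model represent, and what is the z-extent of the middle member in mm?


An I-beam. The web height is 211 mm.

Two wide flanges with a thin centred web — an I-beam. Overall 259 mm minus two 24 mm flanges gives a web of 259 − 2·24 = 211 mm.


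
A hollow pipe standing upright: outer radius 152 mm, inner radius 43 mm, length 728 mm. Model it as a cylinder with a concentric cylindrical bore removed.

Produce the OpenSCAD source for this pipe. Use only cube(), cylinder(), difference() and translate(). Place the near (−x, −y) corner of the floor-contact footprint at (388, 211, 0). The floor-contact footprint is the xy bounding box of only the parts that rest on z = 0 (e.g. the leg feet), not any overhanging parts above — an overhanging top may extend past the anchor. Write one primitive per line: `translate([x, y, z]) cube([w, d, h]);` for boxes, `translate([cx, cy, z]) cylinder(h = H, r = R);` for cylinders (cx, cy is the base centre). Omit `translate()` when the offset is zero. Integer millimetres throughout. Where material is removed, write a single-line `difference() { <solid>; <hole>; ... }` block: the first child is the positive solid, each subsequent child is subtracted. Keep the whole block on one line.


difference() { translate([540, 363, 0]) cylinder(h = 728, r = 152); translate([540, 363, 0]) cylinder(h = 728, r = 43); }


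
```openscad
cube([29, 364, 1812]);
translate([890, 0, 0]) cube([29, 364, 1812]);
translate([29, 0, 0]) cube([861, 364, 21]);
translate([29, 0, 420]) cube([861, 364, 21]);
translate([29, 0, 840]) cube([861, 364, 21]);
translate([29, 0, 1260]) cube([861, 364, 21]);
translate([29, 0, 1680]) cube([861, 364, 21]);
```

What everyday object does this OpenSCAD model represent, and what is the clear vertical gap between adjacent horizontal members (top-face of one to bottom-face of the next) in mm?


A bookshelf. The clear shelf gap is 399 mm.

Two tall side panels with 5 horizontal boards between them — a bookshelf. The first two shelf undersides are at z = 0 and z = 420; with shelf thickness 21, the clear gap is 420 − 0 − 21 = 399 mm.


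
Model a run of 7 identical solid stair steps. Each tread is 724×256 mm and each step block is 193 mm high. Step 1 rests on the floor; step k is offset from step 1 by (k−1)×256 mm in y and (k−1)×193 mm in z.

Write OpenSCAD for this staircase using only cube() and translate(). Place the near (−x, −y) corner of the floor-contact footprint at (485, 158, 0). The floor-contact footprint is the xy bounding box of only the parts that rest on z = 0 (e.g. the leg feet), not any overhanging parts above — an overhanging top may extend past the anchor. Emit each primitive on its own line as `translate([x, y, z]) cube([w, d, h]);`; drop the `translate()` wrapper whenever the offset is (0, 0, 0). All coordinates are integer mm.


translate([485, 158, 0]) cube([724, 256, 193]);
translate([485, 414, 193]) cube([724, 256, 193]);
translate([485, 670, 386]) cube([724, 256, 193]);
translate([485, 926, 579]) cube([724, 256, 193]);
translate([485, 1182, 772]) cube([724, 256, 193]);
translate([485, 1438, 965]) cube([724, 256, 193]);
translate([485, 1694, 1158]) cube([724, 256, 193]);


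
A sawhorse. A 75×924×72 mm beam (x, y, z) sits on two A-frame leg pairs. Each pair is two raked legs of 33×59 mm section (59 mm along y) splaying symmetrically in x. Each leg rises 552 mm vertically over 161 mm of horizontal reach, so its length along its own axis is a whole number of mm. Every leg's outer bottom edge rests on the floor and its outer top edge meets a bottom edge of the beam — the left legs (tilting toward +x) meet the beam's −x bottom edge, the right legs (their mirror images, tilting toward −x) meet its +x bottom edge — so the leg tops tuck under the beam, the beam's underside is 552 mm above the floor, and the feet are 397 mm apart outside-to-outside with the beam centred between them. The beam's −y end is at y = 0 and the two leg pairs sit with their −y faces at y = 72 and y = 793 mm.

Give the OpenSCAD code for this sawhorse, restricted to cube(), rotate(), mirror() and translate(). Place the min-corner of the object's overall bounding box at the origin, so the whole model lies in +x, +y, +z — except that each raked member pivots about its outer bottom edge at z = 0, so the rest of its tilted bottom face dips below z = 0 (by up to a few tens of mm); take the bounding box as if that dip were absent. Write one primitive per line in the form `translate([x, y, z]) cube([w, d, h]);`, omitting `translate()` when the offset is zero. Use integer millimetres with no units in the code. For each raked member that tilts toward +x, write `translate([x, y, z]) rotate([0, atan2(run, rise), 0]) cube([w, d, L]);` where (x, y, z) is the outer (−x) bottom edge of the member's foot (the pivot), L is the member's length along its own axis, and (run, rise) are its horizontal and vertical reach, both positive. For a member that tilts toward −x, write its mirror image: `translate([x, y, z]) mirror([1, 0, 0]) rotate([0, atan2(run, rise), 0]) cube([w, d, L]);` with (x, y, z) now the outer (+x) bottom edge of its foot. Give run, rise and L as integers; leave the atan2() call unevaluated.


translate([161, 0, 552]) cube([75, 924, 72]);
translate([0, 72, 0]) rotate([0, atan2(161, 552), 0]) cube([33, 59, 575]);
translate([397, 72, 0]) mirror([1, 0, 0]) rotate([0, atan2(161, 552), 0]) cube([33, 59, 575]);
translate([0, 793, 0]) rotate([0, atan2(161, 552), 0]) cube([33, 59, 575]);
translate([397, 793, 0]) mirror([1, 0, 0]) rotate([0, atan2(161, 552), 0]) cube([33, 59, 575]);


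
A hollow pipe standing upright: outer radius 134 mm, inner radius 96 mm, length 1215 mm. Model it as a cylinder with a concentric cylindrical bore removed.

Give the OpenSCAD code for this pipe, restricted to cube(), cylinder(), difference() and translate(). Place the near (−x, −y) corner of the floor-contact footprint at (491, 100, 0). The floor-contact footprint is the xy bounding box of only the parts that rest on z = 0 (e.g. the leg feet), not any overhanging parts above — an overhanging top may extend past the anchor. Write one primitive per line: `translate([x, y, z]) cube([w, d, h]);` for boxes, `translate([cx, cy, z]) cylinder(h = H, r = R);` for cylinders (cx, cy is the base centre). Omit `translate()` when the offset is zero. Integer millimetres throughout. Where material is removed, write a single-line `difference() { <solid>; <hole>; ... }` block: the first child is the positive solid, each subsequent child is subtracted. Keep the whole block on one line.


difference() { translate([625, 234, 0]) cylinder(h = 1215, r = 134); translate([625, 234, 0]) cylinder(h = 1215, r = 96); }


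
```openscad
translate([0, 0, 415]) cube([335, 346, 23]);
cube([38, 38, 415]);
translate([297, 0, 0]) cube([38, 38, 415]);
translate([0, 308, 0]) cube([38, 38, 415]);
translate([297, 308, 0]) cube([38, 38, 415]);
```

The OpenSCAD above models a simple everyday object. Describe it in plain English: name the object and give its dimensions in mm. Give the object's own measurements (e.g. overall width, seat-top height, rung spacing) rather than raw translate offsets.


A four-legged stool. The seat is a 335×346×23 mm slab whose top surface is at z = 438 mm; four square legs, each 38×38 mm in cross-section, run from the floor (z = 0) to the underside of the seat, each flush with a corner of the seat.


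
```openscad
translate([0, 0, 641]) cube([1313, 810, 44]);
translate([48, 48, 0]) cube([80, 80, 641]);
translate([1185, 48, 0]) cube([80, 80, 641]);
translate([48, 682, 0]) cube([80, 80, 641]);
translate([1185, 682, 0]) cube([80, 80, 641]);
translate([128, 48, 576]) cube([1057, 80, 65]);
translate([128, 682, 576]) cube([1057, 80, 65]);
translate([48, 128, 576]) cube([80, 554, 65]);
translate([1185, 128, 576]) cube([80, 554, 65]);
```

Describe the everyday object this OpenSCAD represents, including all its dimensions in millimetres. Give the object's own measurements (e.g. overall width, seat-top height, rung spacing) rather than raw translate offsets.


A table: top 1313 mm (x) × 810 mm (y), 44 mm thick, upper face at z = 685 mm, on four 80×80 mm square legs, each inset 48 mm from the nearest pair of top edges from z = 0 to the bottom of the top. Four apron rails, 80 mm thick and 65 mm tall, run between adjacent legs with their top edges flush with the underside of the top and their outer faces flush with the legs' outer faces.


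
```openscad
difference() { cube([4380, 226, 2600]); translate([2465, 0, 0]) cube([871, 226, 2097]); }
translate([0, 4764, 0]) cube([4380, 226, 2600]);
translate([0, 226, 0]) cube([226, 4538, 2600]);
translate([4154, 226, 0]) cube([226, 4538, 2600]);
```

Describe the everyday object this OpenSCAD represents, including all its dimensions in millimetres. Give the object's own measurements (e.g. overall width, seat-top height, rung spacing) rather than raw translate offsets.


A single room: four walls, each 2600 mm tall and 226 mm thick, enclosing an outside footprint 4380×4990 mm (x × y), no floor or roof. The front and back walls (−y and +y sides) run the full x-width; the side walls fit between their inner faces. A door opening 871 mm wide and 2097 mm tall is cut through the front wall from the floor up, its −x edge 2465 mm from the wall's −x end.


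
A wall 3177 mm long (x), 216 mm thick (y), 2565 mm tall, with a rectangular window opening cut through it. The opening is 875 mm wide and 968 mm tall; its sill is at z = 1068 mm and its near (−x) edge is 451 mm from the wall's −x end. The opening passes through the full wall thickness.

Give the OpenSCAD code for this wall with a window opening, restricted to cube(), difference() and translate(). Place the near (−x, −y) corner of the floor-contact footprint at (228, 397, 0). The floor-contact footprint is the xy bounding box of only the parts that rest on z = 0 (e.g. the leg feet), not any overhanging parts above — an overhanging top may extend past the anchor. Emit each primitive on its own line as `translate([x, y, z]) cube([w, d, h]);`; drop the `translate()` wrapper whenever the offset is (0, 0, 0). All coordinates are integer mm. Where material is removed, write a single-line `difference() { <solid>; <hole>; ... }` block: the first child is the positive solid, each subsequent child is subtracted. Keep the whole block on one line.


difference() { translate([228, 397, 0]) cube([3177, 216, 2565]); translate([679, 397, 1068]) cube([875, 216, 968]); }


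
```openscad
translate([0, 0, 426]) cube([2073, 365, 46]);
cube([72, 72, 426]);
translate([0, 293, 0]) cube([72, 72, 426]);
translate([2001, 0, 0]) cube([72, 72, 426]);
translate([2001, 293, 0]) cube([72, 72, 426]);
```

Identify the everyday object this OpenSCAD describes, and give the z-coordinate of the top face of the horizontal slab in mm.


A bench. The seat-top height is 472 mm.

A long slab on four corner posts — a bench. The slab sits at z = 426 with thickness 46, so the top is 426 + 46 = 472 mm.


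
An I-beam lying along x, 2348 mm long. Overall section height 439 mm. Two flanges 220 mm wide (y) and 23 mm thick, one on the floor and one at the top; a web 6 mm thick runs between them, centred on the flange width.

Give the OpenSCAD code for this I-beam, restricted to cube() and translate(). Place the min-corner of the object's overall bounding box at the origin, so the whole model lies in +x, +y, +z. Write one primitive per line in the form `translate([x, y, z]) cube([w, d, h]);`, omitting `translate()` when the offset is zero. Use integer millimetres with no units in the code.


cube([2348, 220, 23]);
translate([0, 107, 23]) cube([2348, 6, 393]);
translate([0, 0, 416]) cube([2348, 220, 23]);


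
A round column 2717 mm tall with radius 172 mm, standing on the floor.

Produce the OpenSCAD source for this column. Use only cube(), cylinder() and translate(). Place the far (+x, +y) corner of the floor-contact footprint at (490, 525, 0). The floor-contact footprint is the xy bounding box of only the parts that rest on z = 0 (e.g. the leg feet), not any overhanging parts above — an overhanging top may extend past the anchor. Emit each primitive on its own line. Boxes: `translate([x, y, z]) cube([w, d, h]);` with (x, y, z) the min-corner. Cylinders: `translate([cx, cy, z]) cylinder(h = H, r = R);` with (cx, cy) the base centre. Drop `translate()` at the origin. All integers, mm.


translate([318, 353, 0]) cylinder(h = 2717, r = 172);


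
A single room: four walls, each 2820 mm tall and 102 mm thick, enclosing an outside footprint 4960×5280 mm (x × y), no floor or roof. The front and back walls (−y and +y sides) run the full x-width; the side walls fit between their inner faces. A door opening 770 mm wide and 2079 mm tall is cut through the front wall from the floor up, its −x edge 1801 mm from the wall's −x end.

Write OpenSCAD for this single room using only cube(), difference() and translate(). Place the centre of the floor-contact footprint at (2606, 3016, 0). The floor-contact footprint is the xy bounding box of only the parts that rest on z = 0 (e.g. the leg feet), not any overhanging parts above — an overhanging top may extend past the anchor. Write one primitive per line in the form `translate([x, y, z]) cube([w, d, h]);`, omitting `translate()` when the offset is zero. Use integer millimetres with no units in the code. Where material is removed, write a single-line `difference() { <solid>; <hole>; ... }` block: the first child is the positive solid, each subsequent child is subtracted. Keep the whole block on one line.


difference() { translate([126, 376, 0]) cube([4960, 102, 2820]); translate([1927, 376, 0]) cube([770, 102, 2079]); }
translate([126, 5554, 0]) cube([4960, 102, 2820]);
translate([126, 478, 0]) cube([102, 5076, 2820]);
translate([4984, 478, 0]) cube([102, 5076, 2820]);


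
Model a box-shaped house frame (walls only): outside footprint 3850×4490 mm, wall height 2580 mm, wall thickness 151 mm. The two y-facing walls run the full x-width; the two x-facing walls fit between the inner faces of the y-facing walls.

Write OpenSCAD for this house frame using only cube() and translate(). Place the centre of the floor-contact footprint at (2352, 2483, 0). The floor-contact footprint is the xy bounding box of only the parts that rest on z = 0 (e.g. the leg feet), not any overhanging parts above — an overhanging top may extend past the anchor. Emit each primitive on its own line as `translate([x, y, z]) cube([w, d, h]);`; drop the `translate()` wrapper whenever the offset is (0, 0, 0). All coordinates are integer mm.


translate([427, 238, 0]) cube([3850, 151, 2580]);
translate([427, 4577, 0]) cube([3850, 151, 2580]);
translate([427, 389, 0]) cube([151, 4188, 2580]);
translate([4126, 389, 0]) cube([151, 4188, 2580]);


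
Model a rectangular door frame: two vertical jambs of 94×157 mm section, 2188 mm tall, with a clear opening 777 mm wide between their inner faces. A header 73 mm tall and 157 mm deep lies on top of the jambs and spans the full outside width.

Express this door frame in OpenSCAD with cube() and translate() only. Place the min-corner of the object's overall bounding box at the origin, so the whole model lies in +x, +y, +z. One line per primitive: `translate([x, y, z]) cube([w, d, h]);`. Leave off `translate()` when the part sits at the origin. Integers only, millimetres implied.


cube([94, 157, 2188]);
translate([871, 0, 0]) cube([94, 157, 2188]);
translate([0, 0, 2188]) cube([965, 157, 73]);


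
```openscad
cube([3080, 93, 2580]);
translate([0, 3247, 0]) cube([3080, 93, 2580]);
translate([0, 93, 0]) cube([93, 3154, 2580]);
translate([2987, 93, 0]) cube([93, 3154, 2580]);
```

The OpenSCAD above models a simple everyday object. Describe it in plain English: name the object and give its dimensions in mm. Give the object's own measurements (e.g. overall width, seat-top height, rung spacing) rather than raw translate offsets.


The wall frame of a small rectangular building: four walls, each 2580 mm tall and 93 mm thick, enclosing a footprint 3080 mm (x) by 3340 mm (y) outside-to-outside, with no floor or roof. The front and back walls (the −y and +y sides) span the full width; the two side walls fit between them.


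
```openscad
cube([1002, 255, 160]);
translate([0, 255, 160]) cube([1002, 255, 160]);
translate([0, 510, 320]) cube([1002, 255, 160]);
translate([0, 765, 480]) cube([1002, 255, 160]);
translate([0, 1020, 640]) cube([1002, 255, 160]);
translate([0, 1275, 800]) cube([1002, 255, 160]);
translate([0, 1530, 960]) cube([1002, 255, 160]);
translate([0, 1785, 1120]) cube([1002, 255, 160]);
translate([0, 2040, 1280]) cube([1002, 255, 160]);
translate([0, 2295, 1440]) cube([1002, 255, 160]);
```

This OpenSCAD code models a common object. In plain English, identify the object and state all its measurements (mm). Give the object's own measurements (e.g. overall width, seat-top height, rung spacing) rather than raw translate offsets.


A straight staircase of 10 solid steps. Each step is 1002 mm wide (x), 255 mm deep (y, the going) and 160 mm tall (the rise). The first step rests on the floor; each subsequent step sits one going further in +y and one rise higher in +z, directly behind and above the previous step with no overlap.


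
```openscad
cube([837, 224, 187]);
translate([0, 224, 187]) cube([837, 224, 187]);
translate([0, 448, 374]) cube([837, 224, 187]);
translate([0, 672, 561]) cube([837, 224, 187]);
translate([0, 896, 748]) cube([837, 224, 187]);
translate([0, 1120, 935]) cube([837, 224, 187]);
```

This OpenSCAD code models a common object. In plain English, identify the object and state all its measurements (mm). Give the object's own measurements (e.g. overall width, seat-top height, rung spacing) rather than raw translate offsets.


A straight staircase of 6 solid steps. Each step is 837 mm wide (x), 224 mm deep (y, the going) and 187 mm tall (the rise). The first step rests on the floor; each subsequent step sits one going further in +y and one rise higher in +z, directly behind and above the previous step with no overlap.


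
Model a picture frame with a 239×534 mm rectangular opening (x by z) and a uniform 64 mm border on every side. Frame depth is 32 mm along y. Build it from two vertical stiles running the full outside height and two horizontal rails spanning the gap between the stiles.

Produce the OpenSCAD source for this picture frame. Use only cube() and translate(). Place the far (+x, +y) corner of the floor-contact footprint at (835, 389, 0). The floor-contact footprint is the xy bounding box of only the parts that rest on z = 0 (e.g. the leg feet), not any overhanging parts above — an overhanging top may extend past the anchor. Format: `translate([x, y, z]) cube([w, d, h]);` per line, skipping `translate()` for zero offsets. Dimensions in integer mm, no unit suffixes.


translate([468, 357, 0]) cube([64, 32, 662]);
translate([771, 357, 0]) cube([64, 32, 662]);
translate([532, 357, 0]) cube([239, 32, 64]);
translate([532, 357, 598]) cube([239, 32, 64]);


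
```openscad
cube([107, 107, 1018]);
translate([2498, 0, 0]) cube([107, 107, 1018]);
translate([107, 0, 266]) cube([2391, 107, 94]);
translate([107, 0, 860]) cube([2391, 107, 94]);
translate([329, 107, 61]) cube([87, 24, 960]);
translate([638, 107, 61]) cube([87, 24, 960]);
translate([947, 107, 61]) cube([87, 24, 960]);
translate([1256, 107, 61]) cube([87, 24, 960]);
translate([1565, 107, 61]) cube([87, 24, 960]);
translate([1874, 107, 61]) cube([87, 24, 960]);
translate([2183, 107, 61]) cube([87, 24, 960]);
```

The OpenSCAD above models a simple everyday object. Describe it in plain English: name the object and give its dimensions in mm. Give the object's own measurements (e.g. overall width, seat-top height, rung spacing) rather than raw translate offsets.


A fence section. Two 107×107 mm posts, 1018 mm tall, stand on the floor with a clear span of 2391 mm between their inner faces. Two horizontal rails of 107×94 mm section span the gap between the posts with their undersides at z = 266 mm and z = 860 mm, flush with the posts' −y face. 7 pickets, each 87 mm wide, 24 mm thick and 960 mm tall, are fixed to the +y face of the rails with their bottoms at z = 61 mm, spaced across the span with a 222 mm gap after the −x post and between neighbouring pickets, with 228 mm left before the +x post.


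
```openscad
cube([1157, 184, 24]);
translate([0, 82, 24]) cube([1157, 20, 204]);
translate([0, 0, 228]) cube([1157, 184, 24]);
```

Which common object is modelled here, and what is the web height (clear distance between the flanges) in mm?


An I-beam. The web height is 204 mm.

Two wide flanges with a thin centred web — an I-beam. Overall 252 mm minus two 24 mm flanges gives a web of 252 − 2·24 = 204 mm.


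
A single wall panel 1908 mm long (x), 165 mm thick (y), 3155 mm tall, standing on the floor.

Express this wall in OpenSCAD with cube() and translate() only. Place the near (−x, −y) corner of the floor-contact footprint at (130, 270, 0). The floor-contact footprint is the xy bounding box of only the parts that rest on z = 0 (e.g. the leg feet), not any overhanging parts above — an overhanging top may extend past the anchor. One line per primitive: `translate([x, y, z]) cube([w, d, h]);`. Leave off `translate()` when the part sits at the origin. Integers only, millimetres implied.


translate([130, 270, 0]) cube([1908, 165, 3155]);


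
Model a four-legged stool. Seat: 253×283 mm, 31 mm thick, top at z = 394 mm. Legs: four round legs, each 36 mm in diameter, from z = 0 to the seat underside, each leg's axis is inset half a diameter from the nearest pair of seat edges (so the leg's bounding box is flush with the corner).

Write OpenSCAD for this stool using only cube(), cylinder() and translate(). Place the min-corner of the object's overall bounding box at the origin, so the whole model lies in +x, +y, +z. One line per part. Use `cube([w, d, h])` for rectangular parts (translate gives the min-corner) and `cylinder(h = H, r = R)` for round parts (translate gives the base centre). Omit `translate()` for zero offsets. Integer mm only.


translate([0, 0, 363]) cube([253, 283, 31]);
translate([18, 18, 0]) cylinder(h = 363, r = 18);
translate([235, 18, 0]) cylinder(h = 363, r = 18);
translate([18, 265, 0]) cylinder(h = 363, r = 18);
translate([235, 265, 0]) cylinder(h = 363, r = 18);
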